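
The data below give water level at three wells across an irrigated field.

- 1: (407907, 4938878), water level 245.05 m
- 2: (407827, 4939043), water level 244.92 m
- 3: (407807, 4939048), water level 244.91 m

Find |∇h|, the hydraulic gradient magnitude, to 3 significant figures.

Three-point gradient (reference 1): Δ to 2 = (-80, 165, -0.13), Δ to 3 = (-100, 170, -0.14).
∂h/∂x = +0.0003448, ∂h/∂y = -0.0006207 (det = 2900).
|∇h| = √(0.0003448² + -0.0006207²) = 0.00071

0.000710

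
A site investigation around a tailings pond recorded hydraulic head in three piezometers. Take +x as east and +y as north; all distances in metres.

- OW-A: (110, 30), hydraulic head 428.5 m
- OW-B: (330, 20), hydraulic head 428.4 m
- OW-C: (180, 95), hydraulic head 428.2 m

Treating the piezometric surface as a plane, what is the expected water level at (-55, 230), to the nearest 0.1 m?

Taking OW-A as reference: OW-B−OW-A = (220, -10, -0.1); OW-C−OW-A = (70, 65, -0.3).
Determinant of the coordinate differences = 220·65 − 70·(-10) = 15000.
∂h/∂x = [(-0.1)·65 − (-0.3)·(-10)] / 15000 = -0.0006333
∂h/∂y = [220·(-0.3) − 70·(-0.1)] / 15000 = -0.003933
h(-55, 230) = 428.5 + (-0.0006333)·(-165) + (-0.003933)·(200) = 428.5 +0.105 -0.787 = 427.818 m.

427.8 m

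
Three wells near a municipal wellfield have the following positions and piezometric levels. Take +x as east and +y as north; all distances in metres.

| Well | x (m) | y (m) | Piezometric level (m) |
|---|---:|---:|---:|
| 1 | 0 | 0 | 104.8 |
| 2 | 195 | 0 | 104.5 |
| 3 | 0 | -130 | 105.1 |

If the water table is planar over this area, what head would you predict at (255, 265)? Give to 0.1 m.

103.8 m

∂h/∂x = (104.5 − 104.8) / (195 − 0) = -0.001538
∂h/∂y = (105.1 − 104.8) / (-130 − 0) = -0.002308
h(255, 265) = 104.8 + (-0.001538)·(255) + (-0.002308)·(265) = 104.8 -0.392 -0.612 = 103.796 m.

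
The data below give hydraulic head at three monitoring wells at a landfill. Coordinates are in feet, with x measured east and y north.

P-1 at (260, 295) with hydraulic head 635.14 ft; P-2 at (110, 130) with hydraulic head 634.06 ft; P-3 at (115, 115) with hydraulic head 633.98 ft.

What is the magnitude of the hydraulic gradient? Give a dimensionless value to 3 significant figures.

Taking P-1 as reference: P-2−P-1 = (-150, -165, -1.08); P-3−P-1 = (-145, -180, -1.16).
Solve a·Δx + b·Δy = Δh: det = (-150)·(-180) − (-145)·(-165) = 3075.
∂h/∂x = [(-1.08)·(-180) − (-1.16)·(-165)] / 3075 = +0.0009756
∂h/∂y = [(-150)·(-1.16) − (-145)·(-1.08)] / 3075 = +0.005659
|∇h| = √(0.0009756² + 0.005659²) = 0.005742

0.00574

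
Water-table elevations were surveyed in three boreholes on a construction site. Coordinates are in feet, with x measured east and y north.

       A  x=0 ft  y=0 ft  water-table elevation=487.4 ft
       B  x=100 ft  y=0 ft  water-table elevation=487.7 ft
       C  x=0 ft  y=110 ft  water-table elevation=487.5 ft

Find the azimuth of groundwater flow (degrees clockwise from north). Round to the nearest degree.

253°

∂h/∂x = (487.7 − 487.4) / (100 − 0) = +0.003000
∂h/∂y = (487.5 − 487.4) / (110 − 0) = +0.0009091
Flow direction (−∇h) has components (-0.003000 E, -0.0009091 N).
Azimuth = atan2(E, N) = atan2(-0.003000, -0.0009091) = 253.1° ≈ 253°.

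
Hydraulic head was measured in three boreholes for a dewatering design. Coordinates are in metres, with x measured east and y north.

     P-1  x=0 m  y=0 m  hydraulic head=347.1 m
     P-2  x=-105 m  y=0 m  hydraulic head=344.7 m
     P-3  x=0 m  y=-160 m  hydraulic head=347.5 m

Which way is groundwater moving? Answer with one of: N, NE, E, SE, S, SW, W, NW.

∂h/∂x = (344.7 − 347.1) / (-105 − 0) = +0.02286
∂h/∂y = (347.5 − 347.1) / (-160 − 0) = -0.002500
Flow = −∇h = (-0.02286 east, +0.002500 north), which points west.

W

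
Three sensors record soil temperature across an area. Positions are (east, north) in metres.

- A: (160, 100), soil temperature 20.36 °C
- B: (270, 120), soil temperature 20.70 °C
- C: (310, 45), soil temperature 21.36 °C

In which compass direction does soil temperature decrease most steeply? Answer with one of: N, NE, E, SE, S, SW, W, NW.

NW

Three-point gradient (reference A): Δ to B = (110, 20, +0.34), Δ to C = (150, -55, +1.00).
∂T/∂x = +0.004276, ∂T/∂y = -0.006519 (det = -9050).
Steepest decrease is along −∇f = (-0.004276 E, +0.006519 N) → northwest.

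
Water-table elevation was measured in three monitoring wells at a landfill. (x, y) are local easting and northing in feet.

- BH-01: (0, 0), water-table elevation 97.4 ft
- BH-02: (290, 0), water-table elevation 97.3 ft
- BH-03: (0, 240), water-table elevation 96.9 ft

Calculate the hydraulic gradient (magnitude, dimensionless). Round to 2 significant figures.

∂h/∂x = (97.3 − 97.4) / (290 − 0) = -0.0003448
∂h/∂y = (96.9 − 97.4) / (240 − 0) = -0.002083
|∇h| = √(-0.0003448² + -0.002083²) = 0.002111

0.0021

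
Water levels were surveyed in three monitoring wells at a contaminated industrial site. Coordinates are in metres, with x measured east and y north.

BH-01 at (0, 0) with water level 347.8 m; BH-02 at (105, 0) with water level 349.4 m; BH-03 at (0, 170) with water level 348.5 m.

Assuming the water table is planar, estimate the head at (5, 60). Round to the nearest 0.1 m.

348.1 m

∂h/∂x = (349.4 − 347.8) / (105 − 0) = +0.01524
∂h/∂y = (348.5 − 347.8) / (170 − 0) = +0.004118
h(5, 60) = 347.8 + (+0.01524)·(5) + (+0.004118)·(60) = 347.8 +0.076 +0.247 = 348.123 m.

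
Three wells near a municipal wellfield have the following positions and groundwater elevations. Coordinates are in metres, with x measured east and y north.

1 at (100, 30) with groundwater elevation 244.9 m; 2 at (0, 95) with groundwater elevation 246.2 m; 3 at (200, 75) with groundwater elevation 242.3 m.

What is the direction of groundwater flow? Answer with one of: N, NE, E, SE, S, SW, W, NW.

With h = a·x + b·y + c and 1 as origin, the differences give:
  (-100)·a + 65·b = +1.3
  100·a + 45·b = -2.6
Eliminate b (×45 and ×65, subtract): -11000·a = 227.50 → a = ∂h/∂x = -0.02068
Back-substitute: b = ∂h/∂y = -0.01182.
Flow = −∇h = (+0.02068 east, +0.01182 north), which points northeast.

NE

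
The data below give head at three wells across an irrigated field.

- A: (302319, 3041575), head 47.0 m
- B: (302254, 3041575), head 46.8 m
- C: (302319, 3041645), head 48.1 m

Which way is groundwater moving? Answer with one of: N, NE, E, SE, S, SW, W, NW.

S

∂h/∂x = (46.8 − 47.0) / (302254 − 302319) = +0.003077
∂h/∂y = (48.1 − 47.0) / (3041645 − 3041575) = +0.01571
Flow = −∇h = (-0.003077 east, -0.01571 north), which points south.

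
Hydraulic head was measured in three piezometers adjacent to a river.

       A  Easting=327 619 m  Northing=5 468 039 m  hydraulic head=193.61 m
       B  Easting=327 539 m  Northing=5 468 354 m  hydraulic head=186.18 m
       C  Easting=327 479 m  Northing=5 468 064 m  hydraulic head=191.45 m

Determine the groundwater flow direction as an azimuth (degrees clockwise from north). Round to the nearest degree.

330°

Taking A as reference: B−A = (-80, 315, -7.43); C−A = (-140, 25, -2.16).
Solve a·Δx + b·Δy = Δh: det = (-80)·25 − (-140)·315 = 42100.
∂h/∂x = [(-7.43)·25 − (-2.16)·315] / 42100 = +0.01175
∂h/∂y = [(-80)·(-2.16) − (-140)·(-7.43)] / 42100 = -0.02060
Flow direction (−∇h) has components (-0.01175 E, +0.02060 N).
Azimuth = atan2(E, N) = atan2(-0.01175, +0.02060) = 330.3° ≈ 330°.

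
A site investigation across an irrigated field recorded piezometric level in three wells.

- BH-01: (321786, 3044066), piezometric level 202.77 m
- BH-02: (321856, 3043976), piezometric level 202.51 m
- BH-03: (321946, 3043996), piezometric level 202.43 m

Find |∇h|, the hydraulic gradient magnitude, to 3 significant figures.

Differences from BH-01: to BH-02 (Δx, Δy, Δh) = (70, -90, -0.26); to BH-03 = (160, -70, -0.34).
Solve a·Δx + b·Δy = Δh: det = 70·(-70) − 160·(-90) = 9500.
∂h/∂x = [(-0.26)·(-70) − (-0.34)·(-90)] / 9500 = -0.001305
∂h/∂y = [70·(-0.34) − 160·(-0.26)] / 9500 = +0.001874
|∇h| = √(-0.001305² + 0.001874²) = 0.002284

0.00228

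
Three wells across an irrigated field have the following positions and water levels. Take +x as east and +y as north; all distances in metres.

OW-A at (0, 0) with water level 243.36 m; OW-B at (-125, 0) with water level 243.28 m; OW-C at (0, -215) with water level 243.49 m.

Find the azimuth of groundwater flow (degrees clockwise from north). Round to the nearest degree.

∂h/∂x = (243.28 − 243.36) / (-125 − 0) = +0.0006400
∂h/∂y = (243.49 − 243.36) / (-215 − 0) = -0.0006047
Flow direction (−∇h) has components (-0.0006400 E, +0.0006047 N).
Azimuth = atan2(E, N) = atan2(-0.0006400, +0.0006047) = 313.4° ≈ 313°.

313°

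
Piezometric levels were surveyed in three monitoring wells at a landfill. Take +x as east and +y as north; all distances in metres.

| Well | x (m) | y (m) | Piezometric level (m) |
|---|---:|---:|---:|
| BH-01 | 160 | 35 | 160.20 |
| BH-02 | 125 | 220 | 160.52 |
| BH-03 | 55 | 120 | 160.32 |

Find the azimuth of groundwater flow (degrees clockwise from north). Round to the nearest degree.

Differences from BH-01: to BH-02 (Δx, Δy, Δh) = (-35, 185, +0.32); to BH-03 = (-105, 85, +0.12).
Determinant of the coordinate differences = (-35)·85 − (-105)·185 = 16450.
∂h/∂x = [(+0.32)·85 − (+0.12)·185] / 16450 = +0.0003040
∂h/∂y = [(-35)·(+0.12) − (-105)·(+0.32)] / 16450 = +0.001787
Flow direction (−∇h) has components (-0.0003040 E, -0.001787 N).
Azimuth = atan2(E, N) = atan2(-0.0003040, -0.001787) = 189.7° ≈ 190°.

190°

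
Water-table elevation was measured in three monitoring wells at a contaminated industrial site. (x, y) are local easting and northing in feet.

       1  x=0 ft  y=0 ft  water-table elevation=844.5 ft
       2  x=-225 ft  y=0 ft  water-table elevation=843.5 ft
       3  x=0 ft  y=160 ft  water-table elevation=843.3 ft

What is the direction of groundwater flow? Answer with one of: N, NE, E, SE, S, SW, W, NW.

NW

∂h/∂x = (843.5 − 844.5) / (-225 − 0) = +0.004444
∂h/∂y = (843.3 − 844.5) / (160 − 0) = -0.007500
Flow = −∇h = (-0.004444 east, +0.007500 north), which points northwest.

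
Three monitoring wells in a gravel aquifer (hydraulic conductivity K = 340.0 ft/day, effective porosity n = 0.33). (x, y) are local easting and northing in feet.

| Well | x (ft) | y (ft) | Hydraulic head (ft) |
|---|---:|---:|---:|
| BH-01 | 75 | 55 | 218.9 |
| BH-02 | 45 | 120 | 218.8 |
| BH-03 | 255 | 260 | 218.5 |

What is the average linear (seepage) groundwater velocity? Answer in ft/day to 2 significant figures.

With h = a·x + b·y + c and BH-01 as origin, the differences give:
  (-30)·a + 65·b = -0.1
  180·a + 205·b = -0.4
Eliminate b (×205 and ×65, subtract): -17850·a = 5.50 → a = ∂h/∂x = -0.0003081
Back-substitute: b = ∂h/∂y = -0.001681.
|∇h| = √(-0.0003081² + -0.001681²) = 0.001709
Seepage velocity v = K·i/n = 340.0 × 0.001709 / 0.33 = 1.761 ft/day.

1.8 ft/day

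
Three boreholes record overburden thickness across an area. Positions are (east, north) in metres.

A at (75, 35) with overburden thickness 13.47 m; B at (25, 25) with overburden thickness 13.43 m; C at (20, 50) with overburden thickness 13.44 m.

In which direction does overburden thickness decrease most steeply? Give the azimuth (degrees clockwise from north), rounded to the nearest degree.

With d = a·x + b·y + c and A as origin, the differences give:
  (-50)·a + (-10)·b = -0.04
  (-55)·a + 15·b = -0.03
Eliminate b (×15 and ×(-10), subtract): -1300·a = -0.900 → a = ∂d/∂x = +0.0006923
Back-substitute: b = ∂d/∂y = +0.0005385.
Steepest decrease is along −∇f: components (-0.0006923 E, -0.0005385 N).
Azimuth = atan2(-0.0006923, -0.0005385) = 232.1° ≈ 232°.

232°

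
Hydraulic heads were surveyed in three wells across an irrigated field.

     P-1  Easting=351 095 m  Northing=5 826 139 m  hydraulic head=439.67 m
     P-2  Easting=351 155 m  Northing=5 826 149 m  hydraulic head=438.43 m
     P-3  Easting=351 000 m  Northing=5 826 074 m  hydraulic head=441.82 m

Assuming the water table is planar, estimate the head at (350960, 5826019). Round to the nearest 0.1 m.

Taking P-1 as reference: P-2−P-1 = (60, 10, -1.24); P-3−P-1 = (-95, -65, +2.15).
Determinant of the coordinate differences = 60·(-65) − (-95)·10 = -2950.
∂h/∂x = [(-1.24)·(-65) − (+2.15)·10] / -2950 = -0.02003
∂h/∂y = [60·(+2.15) − (-95)·(-1.24)] / -2950 = -0.003797
h(350960, 5826019) = 439.67 + (-0.02003)·(-135) + (-0.003797)·(-120) = 439.67 +2.705 +0.456 = 442.830 m.

442.8 m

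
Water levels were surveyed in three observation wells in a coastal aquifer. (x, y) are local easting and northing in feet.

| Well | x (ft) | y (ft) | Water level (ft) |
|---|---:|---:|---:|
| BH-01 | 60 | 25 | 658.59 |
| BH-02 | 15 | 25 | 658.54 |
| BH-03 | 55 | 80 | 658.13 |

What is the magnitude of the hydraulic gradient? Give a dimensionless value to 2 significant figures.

0.0083

Taking BH-01 as reference: BH-02−BH-01 = (-45, 0, -0.05); BH-03−BH-01 = (-5, 55, -0.46).
Solve a·Δx + b·Δy = Δh: det = (-45)·55 − (-5)·0 = -2475.
∂h/∂x = [(-0.05)·55 − (-0.46)·0] / -2475 = +0.001111
∂h/∂y = [(-45)·(-0.46) − (-5)·(-0.05)] / -2475 = -0.008263
|∇h| = √(0.001111² + -0.008263²) = 0.008337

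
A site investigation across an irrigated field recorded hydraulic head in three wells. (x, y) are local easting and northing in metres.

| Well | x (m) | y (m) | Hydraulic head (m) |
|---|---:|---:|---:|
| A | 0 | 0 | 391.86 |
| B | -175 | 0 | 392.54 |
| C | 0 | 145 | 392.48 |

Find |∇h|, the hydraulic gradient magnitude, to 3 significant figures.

∂h/∂x = (392.54 − 391.86) / (-175 − 0) = -0.003886
∂h/∂y = (392.48 − 391.86) / (145 − 0) = +0.004276
|∇h| = √(-0.003886² + 0.004276²) = 0.005778

0.00578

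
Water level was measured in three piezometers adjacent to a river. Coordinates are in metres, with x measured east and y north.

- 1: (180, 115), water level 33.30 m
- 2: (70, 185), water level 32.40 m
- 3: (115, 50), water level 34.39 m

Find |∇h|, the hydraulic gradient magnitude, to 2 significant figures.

Differences from 1: to 2 (Δx, Δy, Δh) = (-110, 70, -0.90); to 3 = (-65, -65, +1.09).
Solve a·Δx + b·Δy = Δh: det = (-110)·(-65) − (-65)·70 = 11700.
∂h/∂x = [(-0.90)·(-65) − (+1.09)·70] / 11700 = -0.001521
∂h/∂y = [(-110)·(+1.09) − (-65)·(-0.90)] / 11700 = -0.01525
|∇h| = √(-0.001521² + -0.01525²) = 0.01533

0.015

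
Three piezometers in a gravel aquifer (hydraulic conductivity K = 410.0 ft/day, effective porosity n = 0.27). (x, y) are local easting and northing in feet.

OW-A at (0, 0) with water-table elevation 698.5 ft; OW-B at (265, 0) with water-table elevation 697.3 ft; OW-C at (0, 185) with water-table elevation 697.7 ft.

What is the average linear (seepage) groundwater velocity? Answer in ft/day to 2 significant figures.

∂h/∂x = (697.3 − 698.5) / (265 − 0) = -0.004528
∂h/∂y = (697.7 − 698.5) / (185 − 0) = -0.004324
|∇h| = √(-0.004528² + -0.004324²) = 0.006261
Seepage velocity v = K·i/n = 410.0 × 0.006261 / 0.27 = 9.507 ft/day.

9.5 ft/day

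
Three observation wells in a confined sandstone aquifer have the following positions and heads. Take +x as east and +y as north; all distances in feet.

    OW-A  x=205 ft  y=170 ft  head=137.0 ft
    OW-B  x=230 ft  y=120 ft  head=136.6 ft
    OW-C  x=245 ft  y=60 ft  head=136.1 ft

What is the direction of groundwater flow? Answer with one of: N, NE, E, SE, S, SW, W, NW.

Taking OW-A as reference: OW-B−OW-A = (25, -50, -0.4); OW-C−OW-A = (40, -110, -0.9).
Solve a·Δx + b·Δy = Δh: det = 25·(-110) − 40·(-50) = -750.
∂h/∂x = [(-0.4)·(-110) − (-0.9)·(-50)] / -750 = +0.001333
∂h/∂y = [25·(-0.9) − 40·(-0.4)] / -750 = +0.008667
Flow = −∇h = (-0.001333 east, -0.008667 north), which points south.

S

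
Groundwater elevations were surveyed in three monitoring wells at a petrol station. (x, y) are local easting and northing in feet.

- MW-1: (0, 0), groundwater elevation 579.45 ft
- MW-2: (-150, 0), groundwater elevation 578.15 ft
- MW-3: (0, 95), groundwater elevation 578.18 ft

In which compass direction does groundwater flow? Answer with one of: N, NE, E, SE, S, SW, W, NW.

NW

∂h/∂x = (578.15 − 579.45) / (-150 − 0) = +0.008667
∂h/∂y = (578.18 − 579.45) / (95 − 0) = -0.01337
Flow = −∇h = (-0.008667 east, +0.01337 north), which points northwest.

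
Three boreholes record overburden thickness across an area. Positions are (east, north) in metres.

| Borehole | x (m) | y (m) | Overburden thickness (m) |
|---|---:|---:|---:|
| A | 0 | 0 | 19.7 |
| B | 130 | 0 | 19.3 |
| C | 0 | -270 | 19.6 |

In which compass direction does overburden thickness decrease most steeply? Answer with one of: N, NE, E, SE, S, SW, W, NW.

E

∂d/∂x = (19.3 − 19.7) / (130 − 0) = -0.003077
∂d/∂y = (19.6 − 19.7) / (-270 − 0) = +0.0003704
Steepest decrease is along −∇f = (+0.003077 E, -0.0003704 N) → east.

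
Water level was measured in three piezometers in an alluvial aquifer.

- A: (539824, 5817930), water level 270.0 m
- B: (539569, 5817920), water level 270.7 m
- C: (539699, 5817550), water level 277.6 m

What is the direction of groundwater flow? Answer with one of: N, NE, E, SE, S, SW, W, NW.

With h = a·x + b·y + c and A as origin, the differences give:
  (-255)·a + (-10)·b = +0.7
  (-125)·a + (-380)·b = +7.6
Eliminate b (×(-380) and ×(-10), subtract): 95650·a = -190.00 → a = ∂h/∂x = -0.001986
Back-substitute: b = ∂h/∂y = -0.01935.
Flow = −∇h = (+0.001986 east, +0.01935 north), which points north.

N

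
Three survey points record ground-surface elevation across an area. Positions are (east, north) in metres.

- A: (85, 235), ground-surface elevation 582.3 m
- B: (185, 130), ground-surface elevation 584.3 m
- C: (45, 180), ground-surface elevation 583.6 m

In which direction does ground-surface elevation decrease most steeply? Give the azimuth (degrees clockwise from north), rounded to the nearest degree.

With z = a·x + b·y + c and A as origin, the differences give:
  100·a + (-105)·b = +2.0
  (-40)·a + (-55)·b = +1.3
Eliminate b (×(-55) and ×(-105), subtract): -9700·a = 26.50 → a = ∂z/∂x = -0.002732
Back-substitute: b = ∂z/∂y = -0.02165.
Steepest decrease is along −∇f: components (+0.002732 E, +0.02165 N).
Azimuth = atan2(+0.002732, +0.02165) = 7.2° ≈ 007°.

007°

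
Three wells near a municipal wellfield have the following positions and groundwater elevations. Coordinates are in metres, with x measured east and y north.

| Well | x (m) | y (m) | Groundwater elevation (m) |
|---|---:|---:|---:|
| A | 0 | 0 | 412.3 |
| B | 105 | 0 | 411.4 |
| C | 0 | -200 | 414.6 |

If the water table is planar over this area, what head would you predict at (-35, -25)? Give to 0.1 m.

412.9 m

∂h/∂x = (411.4 − 412.3) / (105 − 0) = -0.008571
∂h/∂y = (414.6 − 412.3) / (-200 − 0) = -0.01150
h(-35, -25) = 412.3 + (-0.008571)·(-35) + (-0.01150)·(-25) = 412.3 +0.300 +0.288 = 412.888 m.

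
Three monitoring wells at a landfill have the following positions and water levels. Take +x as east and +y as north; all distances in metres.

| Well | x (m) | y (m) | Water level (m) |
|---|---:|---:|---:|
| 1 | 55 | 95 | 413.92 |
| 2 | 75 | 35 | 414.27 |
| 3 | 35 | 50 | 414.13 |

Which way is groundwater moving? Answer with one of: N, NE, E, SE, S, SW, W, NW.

Taking 1 as reference: 2−1 = (20, -60, +0.35); 3−1 = (-20, -45, +0.21).
Solve a·Δx + b·Δy = Δh: det = 20·(-45) − (-20)·(-60) = -2100.
∂h/∂x = [(+0.35)·(-45) − (+0.21)·(-60)] / -2100 = +0.001500
∂h/∂y = [20·(+0.21) − (-20)·(+0.35)] / -2100 = -0.005333
Flow = −∇h = (-0.001500 east, +0.005333 north), which points north.

N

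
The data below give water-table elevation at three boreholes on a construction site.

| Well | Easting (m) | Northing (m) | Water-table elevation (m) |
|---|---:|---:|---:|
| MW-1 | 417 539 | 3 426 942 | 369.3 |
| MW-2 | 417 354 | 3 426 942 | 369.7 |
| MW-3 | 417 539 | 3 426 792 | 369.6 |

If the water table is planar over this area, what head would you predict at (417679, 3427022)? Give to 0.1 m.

368.8 m

∂h/∂x = (369.7 − 369.3) / (417354 − 417539) = -0.002162
∂h/∂y = (369.6 − 369.3) / (3426792 − 3426942) = -0.002000
h(417679, 3427022) = 369.3 + (-0.002162)·(140) + (-0.002000)·(80) = 369.3 -0.303 -0.160 = 368.837 m.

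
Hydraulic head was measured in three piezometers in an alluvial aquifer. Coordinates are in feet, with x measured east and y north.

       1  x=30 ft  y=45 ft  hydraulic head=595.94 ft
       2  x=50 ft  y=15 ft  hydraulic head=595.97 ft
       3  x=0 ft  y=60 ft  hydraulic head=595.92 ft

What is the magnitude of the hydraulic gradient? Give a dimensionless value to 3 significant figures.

0.000870

Differences from 1: to 2 (Δx, Δy, Δh) = (20, -30, +0.03); to 3 = (-30, 15, -0.02).
Solve a·Δx + b·Δy = Δh: det = 20·15 − (-30)·(-30) = -600.
∂h/∂x = [(+0.03)·15 − (-0.02)·(-30)] / -600 = +0.0002500
∂h/∂y = [20·(-0.02) − (-30)·(+0.03)] / -600 = -0.0008333
|∇h| = √(0.0002500² + -0.0008333²) = 0.00087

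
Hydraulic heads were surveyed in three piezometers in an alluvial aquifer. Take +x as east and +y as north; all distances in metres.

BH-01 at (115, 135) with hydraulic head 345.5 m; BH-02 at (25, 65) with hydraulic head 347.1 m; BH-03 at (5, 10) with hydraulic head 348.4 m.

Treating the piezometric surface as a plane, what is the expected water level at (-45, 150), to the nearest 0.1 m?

345.0 m

With h = a·x + b·y + c and BH-01 as origin, the differences give:
  (-90)·a + (-70)·b = +1.6
  (-110)·a + (-125)·b = +2.9
Eliminate b (×(-125) and ×(-70), subtract): 3550·a = 3.00 → a = ∂h/∂x = +0.0008451
Back-substitute: b = ∂h/∂y = -0.02394.
h(-45, 150) = 345.5 + (+0.0008451)·(-160) + (-0.02394)·(15) = 345.5 -0.135 -0.359 = 345.006 m.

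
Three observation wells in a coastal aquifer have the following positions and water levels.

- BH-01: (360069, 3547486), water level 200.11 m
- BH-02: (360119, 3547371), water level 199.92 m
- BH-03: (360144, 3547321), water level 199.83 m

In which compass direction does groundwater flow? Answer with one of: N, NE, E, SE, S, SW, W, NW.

E

Differences from BH-01: to BH-02 (Δx, Δy, Δh) = (50, -115, -0.19); to BH-03 = (75, -165, -0.28).
Solve a·Δx + b·Δy = Δh: det = 50·(-165) − 75·(-115) = 375.
∂h/∂x = [(-0.19)·(-165) − (-0.28)·(-115)] / 375 = -0.002267
∂h/∂y = [50·(-0.28) − 75·(-0.19)] / 375 = +0.0006667
Flow = −∇h = (+0.002267 east, -0.0006667 north), which points east.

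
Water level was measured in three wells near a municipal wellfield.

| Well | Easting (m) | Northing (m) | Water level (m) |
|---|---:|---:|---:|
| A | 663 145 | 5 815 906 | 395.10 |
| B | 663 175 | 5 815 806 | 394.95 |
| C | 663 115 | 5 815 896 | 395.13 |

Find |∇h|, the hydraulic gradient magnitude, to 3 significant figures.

0.00175

With h = a·x + b·y + c and A as origin, the differences give:
  30·a + (-100)·b = -0.15
  (-30)·a + (-10)·b = +0.03
Eliminate b (×(-10) and ×(-100), subtract): -3300·a = 4.500 → a = ∂h/∂x = -0.001364
Back-substitute: b = ∂h/∂y = +0.001091.
|∇h| = √(-0.001364² + 0.001091²) = 0.001747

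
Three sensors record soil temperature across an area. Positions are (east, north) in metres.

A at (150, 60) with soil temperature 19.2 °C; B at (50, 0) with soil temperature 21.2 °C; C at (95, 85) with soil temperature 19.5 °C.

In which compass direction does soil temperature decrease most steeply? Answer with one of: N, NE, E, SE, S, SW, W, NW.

Differences from A: to B (Δx, Δy, Δh) = (-100, -60, +2.0); to C = (-55, 25, +0.3).
Solve a·Δx + b·Δy = ΔT: det = (-100)·25 − (-55)·(-60) = -5800.
∂T/∂x = [(+2.0)·25 − (+0.3)·(-60)] / -5800 = -0.01172
∂T/∂y = [(-100)·(+0.3) − (-55)·(+2.0)] / -5800 = -0.01379
Steepest decrease is along −∇f = (+0.01172 E, +0.01379 N) → northeast.

NE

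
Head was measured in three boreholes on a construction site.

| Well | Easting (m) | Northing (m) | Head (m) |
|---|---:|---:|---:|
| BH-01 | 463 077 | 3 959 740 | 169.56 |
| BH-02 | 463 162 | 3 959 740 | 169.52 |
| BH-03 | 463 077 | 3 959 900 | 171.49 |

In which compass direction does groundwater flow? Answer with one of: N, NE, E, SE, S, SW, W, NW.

S

∂h/∂x = (169.52 − 169.56) / (463162 − 463077) = -0.0004706
∂h/∂y = (171.49 − 169.56) / (3959900 − 3959740) = +0.01206
Flow = −∇h = (+0.0004706 east, -0.01206 north), which points south.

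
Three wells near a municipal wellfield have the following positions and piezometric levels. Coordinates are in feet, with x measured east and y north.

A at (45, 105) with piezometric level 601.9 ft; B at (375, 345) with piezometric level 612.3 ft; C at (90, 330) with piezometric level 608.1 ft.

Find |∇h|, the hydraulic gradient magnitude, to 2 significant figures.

Taking A as reference: B−A = (330, 240, +10.4); C−A = (45, 225, +6.2).
Solve a·Δx + b·Δy = Δh: det = 330·225 − 45·240 = 63450.
∂h/∂x = [(+10.4)·225 − (+6.2)·240] / 63450 = +0.01343
∂h/∂y = [330·(+6.2) − 45·(+10.4)] / 63450 = +0.02487
|∇h| = √(0.01343² + 0.02487²) = 0.02826

0.028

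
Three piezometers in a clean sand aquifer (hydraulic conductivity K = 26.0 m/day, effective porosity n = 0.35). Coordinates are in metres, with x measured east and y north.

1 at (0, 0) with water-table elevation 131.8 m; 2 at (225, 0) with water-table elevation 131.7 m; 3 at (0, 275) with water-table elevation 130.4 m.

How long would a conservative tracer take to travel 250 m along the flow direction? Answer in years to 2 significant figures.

1.8 years

∂h/∂x = (131.7 − 131.8) / (225 − 0) = -0.0004444
∂h/∂y = (130.4 − 131.8) / (275 − 0) = -0.005091
|∇h| = √(-0.0004444² + -0.005091²) = 0.00511
Seepage velocity v = K·i/n = 26.0 × 0.00511 / 0.35 = 0.3796 m/day.
t = 250 / 0.3796 = 658.6 days = 1.8 years.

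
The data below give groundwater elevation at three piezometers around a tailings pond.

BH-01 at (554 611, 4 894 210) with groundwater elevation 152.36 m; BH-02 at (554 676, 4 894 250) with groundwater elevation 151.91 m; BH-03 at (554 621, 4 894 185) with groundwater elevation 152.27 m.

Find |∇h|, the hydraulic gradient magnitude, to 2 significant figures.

0.0074

Taking BH-01 as reference: BH-02−BH-01 = (65, 40, -0.45); BH-03−BH-01 = (10, -25, -0.09).
Determinant of the coordinate differences = 65·(-25) − 10·40 = -2025.
∂h/∂x = [(-0.45)·(-25) − (-0.09)·40] / -2025 = -0.007333
∂h/∂y = [65·(-0.09) − 10·(-0.45)] / -2025 = +0.0006667
|∇h| = √(-0.007333² + 0.0006667²) = 0.007363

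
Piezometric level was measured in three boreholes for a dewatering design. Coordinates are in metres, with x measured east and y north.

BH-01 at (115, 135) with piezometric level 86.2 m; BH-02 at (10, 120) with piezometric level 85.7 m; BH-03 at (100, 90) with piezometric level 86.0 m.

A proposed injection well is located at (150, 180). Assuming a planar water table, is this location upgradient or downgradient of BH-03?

upgradient

With h = a·x + b·y + c and BH-01 as origin, the differences give:
  (-105)·a + (-15)·b = -0.5
  (-15)·a + (-45)·b = -0.2
Eliminate b (×(-45) and ×(-15), subtract): 4500·a = 19.50 → a = ∂h/∂x = +0.004333
Back-substitute: b = ∂h/∂y = +0.003000.
Head at (150, 180) = 86.2 + (+0.004333)·(35) + (+0.003000)·(45) = 86.49 m.
That is higher than the 86.0 m at BH-03, so the point is upgradient.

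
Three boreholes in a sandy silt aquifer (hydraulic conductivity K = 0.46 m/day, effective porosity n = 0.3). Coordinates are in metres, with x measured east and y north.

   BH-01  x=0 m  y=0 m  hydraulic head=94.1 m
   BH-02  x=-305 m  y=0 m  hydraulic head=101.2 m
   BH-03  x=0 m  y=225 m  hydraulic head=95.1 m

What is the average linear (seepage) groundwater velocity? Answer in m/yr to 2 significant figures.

13 m/yr

∂h/∂x = (101.2 − 94.1) / (-305 − 0) = -0.02328
∂h/∂y = (95.1 − 94.1) / (225 − 0) = +0.004444
|∇h| = √(-0.02328² + 0.004444²) = 0.0237
Seepage velocity v = K·i/n = 0.46 × 0.0237 / 0.3 = 0.03634 m/day = 13.27 m/yr.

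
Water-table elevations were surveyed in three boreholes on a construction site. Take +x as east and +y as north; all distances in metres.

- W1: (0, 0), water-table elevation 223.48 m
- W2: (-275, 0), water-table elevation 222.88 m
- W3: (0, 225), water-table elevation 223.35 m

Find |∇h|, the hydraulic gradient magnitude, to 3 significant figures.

∂h/∂x = (222.88 − 223.48) / (-275 − 0) = +0.002182
∂h/∂y = (223.35 − 223.48) / (225 − 0) = -0.0005778
|∇h| = √(0.002182² + -0.0005778²) = 0.002257

0.00226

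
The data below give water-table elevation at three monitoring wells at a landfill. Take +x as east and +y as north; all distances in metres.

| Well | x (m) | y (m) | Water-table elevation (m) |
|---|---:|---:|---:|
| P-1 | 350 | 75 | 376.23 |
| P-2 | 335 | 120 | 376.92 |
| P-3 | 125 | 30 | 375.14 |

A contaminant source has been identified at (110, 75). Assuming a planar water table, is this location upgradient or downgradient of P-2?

downgradient

With h = a·x + b·y + c and P-1 as origin, the differences give:
  (-15)·a + 45·b = +0.69
  (-225)·a + (-45)·b = -1.09
Eliminate b (×(-45) and ×45, subtract): 10800·a = 18.000 → a = ∂h/∂x = +0.001667
Back-substitute: b = ∂h/∂y = +0.01589.
Head at (110, 75) = 376.23 + (+0.001667)·(-240) + (+0.01589)·(0) = 375.83 m.
That is lower than the 376.92 m at P-2, so the point is downgradient.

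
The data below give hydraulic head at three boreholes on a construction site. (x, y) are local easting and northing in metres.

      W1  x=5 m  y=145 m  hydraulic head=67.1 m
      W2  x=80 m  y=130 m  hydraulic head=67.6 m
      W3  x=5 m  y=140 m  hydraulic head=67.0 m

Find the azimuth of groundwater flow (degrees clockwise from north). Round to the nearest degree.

208°

Three-point gradient (reference W1): Δ to W2 = (75, -15, +0.5), Δ to W3 = (0, -5, -0.1).
∂h/∂x = +0.01067, ∂h/∂y = +0.02000 (det = -375).
Flow direction (−∇h) has components (-0.01067 E, -0.02000 N).
Azimuth = atan2(E, N) = atan2(-0.01067, -0.02000) = 208.1° ≈ 208°.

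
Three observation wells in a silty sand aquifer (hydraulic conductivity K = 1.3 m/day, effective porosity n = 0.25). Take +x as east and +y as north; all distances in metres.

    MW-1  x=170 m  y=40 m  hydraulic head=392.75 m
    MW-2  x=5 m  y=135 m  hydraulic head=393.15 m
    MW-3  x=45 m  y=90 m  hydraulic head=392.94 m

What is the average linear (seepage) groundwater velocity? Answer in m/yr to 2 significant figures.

With h = a·x + b·y + c and MW-1 as origin, the differences give:
  (-165)·a + 95·b = +0.40
  (-125)·a + 50·b = +0.19
Eliminate b (×50 and ×95, subtract): 3625·a = 1.950 → a = ∂h/∂x = +0.0005379
Back-substitute: b = ∂h/∂y = +0.005145.
|∇h| = √(0.0005379² + 0.005145²) = 0.005173
Seepage velocity v = K·i/n = 1.3 × 0.005173 / 0.25 = 0.0269 m/day = 9.825 m/yr.

9.8 m/yr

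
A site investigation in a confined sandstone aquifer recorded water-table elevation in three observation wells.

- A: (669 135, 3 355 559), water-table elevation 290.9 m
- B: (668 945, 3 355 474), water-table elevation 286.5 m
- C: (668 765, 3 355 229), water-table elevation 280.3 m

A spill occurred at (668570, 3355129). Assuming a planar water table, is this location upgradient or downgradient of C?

Differences from A: to B (Δx, Δy, Δh) = (-190, -85, -4.4); to C = (-370, -330, -10.6).
Determinant of the coordinate differences = (-190)·(-330) − (-370)·(-85) = 31250.
∂h/∂x = [(-4.4)·(-330) − (-10.6)·(-85)] / 31250 = +0.01763
∂h/∂y = [(-190)·(-10.6) − (-370)·(-4.4)] / 31250 = +0.01235
Head at (668570, 3355129) = 290.9 + (+0.01763)·(-565) + (+0.01235)·(-430) = 275.63 m.
That is lower than the 280.3 m at C, so the point is downgradient.

downgradient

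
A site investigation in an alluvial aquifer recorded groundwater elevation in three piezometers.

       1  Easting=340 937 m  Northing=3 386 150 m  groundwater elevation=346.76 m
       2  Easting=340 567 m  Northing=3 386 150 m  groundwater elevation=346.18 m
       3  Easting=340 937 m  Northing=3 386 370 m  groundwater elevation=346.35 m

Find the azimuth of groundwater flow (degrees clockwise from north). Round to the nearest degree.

320°

∂h/∂x = (346.18 − 346.76) / (340567 − 340937) = +0.001568
∂h/∂y = (346.35 − 346.76) / (3386370 − 3386150) = -0.001864
Flow direction (−∇h) has components (-0.001568 E, +0.001864 N).
Azimuth = atan2(E, N) = atan2(-0.001568, +0.001864) = 319.9° ≈ 320°.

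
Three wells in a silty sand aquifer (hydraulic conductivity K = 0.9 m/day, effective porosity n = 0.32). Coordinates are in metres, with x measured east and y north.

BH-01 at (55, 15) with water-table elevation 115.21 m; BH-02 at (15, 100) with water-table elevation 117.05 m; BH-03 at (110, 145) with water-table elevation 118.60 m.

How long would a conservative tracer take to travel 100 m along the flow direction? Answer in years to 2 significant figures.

Differences from BH-01: to BH-02 (Δx, Δy, Δh) = (-40, 85, +1.84); to BH-03 = (55, 130, +3.39).
Determinant of the coordinate differences = (-40)·130 − 55·85 = -9875.
∂h/∂x = [(+1.84)·130 − (+3.39)·85] / -9875 = +0.004957
∂h/∂y = [(-40)·(+3.39) − 55·(+1.84)] / -9875 = +0.02398
|∇h| = √(0.004957² + 0.02398²) = 0.02449
Seepage velocity v = K·i/n = 0.9 × 0.02449 / 0.32 = 0.06888 m/day.
t = 100 / 0.06888 = 1452 days = 3.98 years.

4.0 years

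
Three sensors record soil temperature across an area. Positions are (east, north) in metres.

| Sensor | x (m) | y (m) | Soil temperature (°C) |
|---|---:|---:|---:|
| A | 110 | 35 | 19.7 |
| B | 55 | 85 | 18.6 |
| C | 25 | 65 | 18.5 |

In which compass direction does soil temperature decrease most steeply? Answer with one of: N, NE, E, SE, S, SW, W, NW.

NW

Three-point gradient (reference A): Δ to B = (-55, 50, -1.1), Δ to C = (-85, 30, -1.2).
∂T/∂x = +0.01038, ∂T/∂y = -0.01058 (det = 2600).
Steepest decrease is along −∇f = (-0.01038 E, +0.01058 N) → northwest.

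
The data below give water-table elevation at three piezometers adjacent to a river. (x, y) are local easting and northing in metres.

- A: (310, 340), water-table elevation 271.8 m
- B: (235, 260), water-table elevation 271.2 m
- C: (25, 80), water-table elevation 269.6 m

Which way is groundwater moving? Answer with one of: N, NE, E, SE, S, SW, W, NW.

W

Three-point gradient (reference A): Δ to B = (-75, -80, -0.6), Δ to C = (-285, -260, -2.2).
∂h/∂x = +0.006061, ∂h/∂y = +0.001818 (det = -3300).
Flow = −∇h = (-0.006061 east, -0.001818 north), which points west.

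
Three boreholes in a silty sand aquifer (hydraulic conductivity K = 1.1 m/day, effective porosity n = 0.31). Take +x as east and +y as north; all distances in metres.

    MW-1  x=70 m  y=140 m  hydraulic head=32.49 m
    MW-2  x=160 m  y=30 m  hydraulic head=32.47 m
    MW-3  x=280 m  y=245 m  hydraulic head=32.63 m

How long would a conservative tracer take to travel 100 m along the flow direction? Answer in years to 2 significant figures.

120 years

Taking MW-1 as reference: MW-2−MW-1 = (90, -110, -0.02); MW-3−MW-1 = (210, 105, +0.14).
Solve a·Δx + b·Δy = Δh: det = 90·105 − 210·(-110) = 32550.
∂h/∂x = [(-0.02)·105 − (+0.14)·(-110)] / 32550 = +0.0004086
∂h/∂y = [90·(+0.14) − 210·(-0.02)] / 32550 = +0.0005161
|∇h| = √(0.0004086² + 0.0005161²) = 0.0006583
Seepage velocity v = K·i/n = 1.1 × 0.0006583 / 0.31 = 0.002336 m/day.
t = 100 / 0.002336 = 4.281e+04 days = 117 years.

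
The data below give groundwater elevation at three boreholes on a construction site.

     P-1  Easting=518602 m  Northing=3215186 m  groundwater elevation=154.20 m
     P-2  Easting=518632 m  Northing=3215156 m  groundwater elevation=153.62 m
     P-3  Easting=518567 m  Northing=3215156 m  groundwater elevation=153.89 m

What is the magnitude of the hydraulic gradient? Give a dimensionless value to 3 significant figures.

0.0157

Taking P-1 as reference: P-2−P-1 = (30, -30, -0.58); P-3−P-1 = (-35, -30, -0.31).
Determinant of the coordinate differences = 30·(-30) − (-35)·(-30) = -1950.
∂h/∂x = [(-0.58)·(-30) − (-0.31)·(-30)] / -1950 = -0.004154
∂h/∂y = [30·(-0.31) − (-35)·(-0.58)] / -1950 = +0.01518
|∇h| = √(-0.004154² + 0.01518²) = 0.01574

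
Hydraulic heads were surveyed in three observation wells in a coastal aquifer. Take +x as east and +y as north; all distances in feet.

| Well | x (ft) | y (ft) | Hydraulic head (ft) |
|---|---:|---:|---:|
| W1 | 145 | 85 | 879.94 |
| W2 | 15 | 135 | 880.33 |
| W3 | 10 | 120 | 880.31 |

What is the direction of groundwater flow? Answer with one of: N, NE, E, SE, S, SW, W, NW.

SE

Three-point gradient (reference W1): Δ to W2 = (-130, 50, +0.39), Δ to W3 = (-135, 35, +0.37).
∂h/∂x = -0.002205, ∂h/∂y = +0.002068 (det = 2200).
Flow = −∇h = (+0.002205 east, -0.002068 north), which points southeast.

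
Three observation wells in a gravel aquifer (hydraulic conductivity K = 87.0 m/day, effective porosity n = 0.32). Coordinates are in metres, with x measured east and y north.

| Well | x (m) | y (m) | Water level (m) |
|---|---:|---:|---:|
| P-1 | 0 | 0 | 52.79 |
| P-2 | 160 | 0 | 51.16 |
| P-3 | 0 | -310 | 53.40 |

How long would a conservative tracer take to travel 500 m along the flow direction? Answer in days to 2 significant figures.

∂h/∂x = (51.16 − 52.79) / (160 − 0) = -0.01019
∂h/∂y = (53.40 − 52.79) / (-310 − 0) = -0.001968
|∇h| = √(-0.01019² + -0.001968²) = 0.01038
Seepage velocity v = K·i/n = 87.0 × 0.01038 / 0.32 = 2.822 m/day.
t = 500 / 2.822 = 177.2 days.

180 days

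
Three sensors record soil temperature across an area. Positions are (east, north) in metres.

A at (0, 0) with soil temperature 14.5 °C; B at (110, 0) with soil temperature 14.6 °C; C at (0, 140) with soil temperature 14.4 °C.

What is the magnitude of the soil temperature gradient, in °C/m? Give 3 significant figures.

0.00116 °C/m

∂T/∂x = (14.6 − 14.5) / (110 − 0) = +0.0009091
∂T/∂y = (14.4 − 14.5) / (140 − 0) = -0.0007143
|∇f| = √(0.0009091² + -0.0007143²) = 0.001156 °C/m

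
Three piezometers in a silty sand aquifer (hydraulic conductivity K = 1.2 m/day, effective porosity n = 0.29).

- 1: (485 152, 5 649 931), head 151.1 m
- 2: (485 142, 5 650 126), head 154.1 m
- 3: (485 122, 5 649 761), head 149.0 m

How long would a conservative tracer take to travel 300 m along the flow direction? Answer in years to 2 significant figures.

10 years

Taking 1 as reference: 2−1 = (-10, 195, +3.0); 3−1 = (-30, -170, -2.1).
Solve a·Δx + b·Δy = Δh: det = (-10)·(-170) − (-30)·195 = 7550.
∂h/∂x = [(+3.0)·(-170) − (-2.1)·195] / 7550 = -0.01331
∂h/∂y = [(-10)·(-2.1) − (-30)·(+3.0)] / 7550 = +0.01470
|∇h| = √(-0.01331² + 0.01470²) = 0.01983
Seepage velocity v = K·i/n = 1.2 × 0.01983 / 0.29 = 0.08206 m/day.
t = 300 / 0.08206 = 3656 days = 10 years.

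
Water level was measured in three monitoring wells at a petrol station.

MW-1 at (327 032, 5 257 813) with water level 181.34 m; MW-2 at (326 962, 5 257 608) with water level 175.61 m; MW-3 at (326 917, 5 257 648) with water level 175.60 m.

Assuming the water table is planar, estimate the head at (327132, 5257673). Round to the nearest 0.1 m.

Taking MW-1 as reference: MW-2−MW-1 = (-70, -205, -5.73); MW-3−MW-1 = (-115, -165, -5.74).
Solve a·Δx + b·Δy = Δh: det = (-70)·(-165) − (-115)·(-205) = -12025.
∂h/∂x = [(-5.73)·(-165) − (-5.74)·(-205)] / -12025 = +0.01923
∂h/∂y = [(-70)·(-5.74) − (-115)·(-5.73)] / -12025 = +0.02138
h(327132, 5257673) = 181.34 + (+0.01923)·(100) + (+0.02138)·(-140) = 181.34 +1.923 -2.994 = 180.269 m.

180.3 m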